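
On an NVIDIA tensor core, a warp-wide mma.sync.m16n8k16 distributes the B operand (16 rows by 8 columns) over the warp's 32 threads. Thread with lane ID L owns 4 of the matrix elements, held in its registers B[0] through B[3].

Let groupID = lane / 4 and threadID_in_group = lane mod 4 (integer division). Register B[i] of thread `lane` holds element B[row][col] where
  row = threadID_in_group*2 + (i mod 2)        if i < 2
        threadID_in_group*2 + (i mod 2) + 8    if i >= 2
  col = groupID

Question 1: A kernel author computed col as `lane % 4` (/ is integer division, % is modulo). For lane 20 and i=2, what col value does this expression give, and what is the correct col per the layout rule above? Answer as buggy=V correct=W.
`lane % 4`[20,2]->0
20: gid=5,tid=0
[2] (0*2+0+8,5) = (8,5)
col: 0 vs 5

buggy=0 correct=5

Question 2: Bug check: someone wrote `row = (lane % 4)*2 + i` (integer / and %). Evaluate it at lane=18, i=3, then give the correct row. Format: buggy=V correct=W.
buggy=7 correct=13

`(lane % 4)*2 + i`[18,3]=>7
L=18=>grp=18>>2=4, tig=18&3=2
[3]=>row 2·2+1+8=13  col grp=4
row: 7 vs 13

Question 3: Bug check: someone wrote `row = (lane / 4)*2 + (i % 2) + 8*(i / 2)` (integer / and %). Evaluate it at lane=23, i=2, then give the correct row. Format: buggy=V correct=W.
buggy=18 correct=14

`(lane / 4)*2 + (i % 2) + 8*(i / 2)`[23,2]->18
23: gid=5,tid=3
[2] (3*2+0+8,5) = (14,5)
row: 18 vs 14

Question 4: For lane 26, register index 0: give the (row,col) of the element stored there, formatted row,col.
4,6

lane 26: gr=6 (26/4), th=2 (26%4)
i=0: r=2*2+0+0=4, c=gr=6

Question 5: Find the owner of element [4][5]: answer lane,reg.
22,0

c=5→G=5  r=4→rhi=0,T=2,p=0
L=5*4+2=22  i=0*2+0=0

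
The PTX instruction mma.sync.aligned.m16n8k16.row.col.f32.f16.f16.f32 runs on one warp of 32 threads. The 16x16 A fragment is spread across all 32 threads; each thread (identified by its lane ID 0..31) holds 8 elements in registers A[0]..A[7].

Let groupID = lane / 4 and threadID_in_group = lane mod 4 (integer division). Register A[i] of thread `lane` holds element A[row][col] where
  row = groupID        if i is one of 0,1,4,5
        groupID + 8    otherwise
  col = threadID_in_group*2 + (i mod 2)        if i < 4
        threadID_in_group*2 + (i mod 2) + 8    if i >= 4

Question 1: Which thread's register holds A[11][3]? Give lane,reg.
13,3

r=11⇒gr=3,Rb=1  c=3⇒Cb=0,th=1,odd=1
L=3*4+1=13  i=0*4+1*2+1=3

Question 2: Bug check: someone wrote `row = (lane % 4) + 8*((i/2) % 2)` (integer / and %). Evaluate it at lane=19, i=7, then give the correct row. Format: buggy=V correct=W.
`(lane % 4) + 8*((i/2) % 2)`[19,7]->11
lane 19: g=4 (19/4), t=3 (19%4)
i=7: r=4+8=12, c=3*2+1+8=15
row: 11 vs 12

buggy=11 correct=12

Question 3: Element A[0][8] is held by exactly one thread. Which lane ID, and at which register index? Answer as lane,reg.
0,4

r=0⇒gr=0,Rb=0  c=8⇒Cb=1,th=0,odd=0
L=0*4+0=0  i=1*4+0*2+0=4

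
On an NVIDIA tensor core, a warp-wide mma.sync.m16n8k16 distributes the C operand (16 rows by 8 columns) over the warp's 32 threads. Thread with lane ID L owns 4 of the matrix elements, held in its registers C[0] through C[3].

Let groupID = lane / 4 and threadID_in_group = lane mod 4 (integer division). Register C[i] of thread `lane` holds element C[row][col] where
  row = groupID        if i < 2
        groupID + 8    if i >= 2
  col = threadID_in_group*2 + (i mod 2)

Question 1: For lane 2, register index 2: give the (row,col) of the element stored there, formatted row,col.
lane 2->2/4=0, 2 mod 4=2
i=2  r:0+8->8  c:2·2+0->4

8,4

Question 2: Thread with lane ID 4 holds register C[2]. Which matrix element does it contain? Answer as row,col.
lane 4->4/4=1, 4 mod 4=0
i=2  r:1+8->9  c:2·0+0->0

9,0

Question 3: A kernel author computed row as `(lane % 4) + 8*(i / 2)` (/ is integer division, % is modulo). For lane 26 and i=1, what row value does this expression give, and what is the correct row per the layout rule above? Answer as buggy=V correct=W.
`(lane % 4) + 8*(i / 2)`[26,1]->2
26: g=6,t=2
[1] (6+0,2*2+1) = (6,5)
row: 2 vs 6

buggy=2 correct=6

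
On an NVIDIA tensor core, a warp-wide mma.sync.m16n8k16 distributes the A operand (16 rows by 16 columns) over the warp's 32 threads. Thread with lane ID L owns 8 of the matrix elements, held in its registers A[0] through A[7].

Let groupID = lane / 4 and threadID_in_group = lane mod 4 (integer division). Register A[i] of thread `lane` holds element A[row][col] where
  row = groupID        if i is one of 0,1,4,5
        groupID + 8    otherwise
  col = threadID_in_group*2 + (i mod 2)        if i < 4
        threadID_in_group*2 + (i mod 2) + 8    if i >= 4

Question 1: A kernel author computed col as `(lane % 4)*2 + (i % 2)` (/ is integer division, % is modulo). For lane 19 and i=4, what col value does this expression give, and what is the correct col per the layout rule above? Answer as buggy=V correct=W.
`(lane % 4)*2 + (i % 2)`[19,4]⇒6
lane 19: gr=4 (19/4), th=3 (19%4)
i=4: r=4+0=4, c=3*2+0+8=14
col: 6 vs 14

buggy=6 correct=14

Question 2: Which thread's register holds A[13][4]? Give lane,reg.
22,2

r=13->g=5,rb=1  c=4->cb=0,t=2,b0=0
L=5*4+2=22  i=0*4+1*2+0=2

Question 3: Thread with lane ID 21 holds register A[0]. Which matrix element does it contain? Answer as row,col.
L=21=>grp=21>>2=5, tig=21&3=1
[0]=>row 5+0=5  col 1·2+0+0=2

5,2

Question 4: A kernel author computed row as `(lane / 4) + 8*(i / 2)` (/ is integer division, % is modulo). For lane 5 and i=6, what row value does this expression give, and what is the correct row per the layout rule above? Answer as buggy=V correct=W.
`(lane / 4) + 8*(i / 2)`[5,6]=>25
lane 5: grp=1 (5/4), tig=1 (5%4)
i=6: r=1+8=9, c=1*2+0+8=10
row: 25 vs 9

buggy=25 correct=9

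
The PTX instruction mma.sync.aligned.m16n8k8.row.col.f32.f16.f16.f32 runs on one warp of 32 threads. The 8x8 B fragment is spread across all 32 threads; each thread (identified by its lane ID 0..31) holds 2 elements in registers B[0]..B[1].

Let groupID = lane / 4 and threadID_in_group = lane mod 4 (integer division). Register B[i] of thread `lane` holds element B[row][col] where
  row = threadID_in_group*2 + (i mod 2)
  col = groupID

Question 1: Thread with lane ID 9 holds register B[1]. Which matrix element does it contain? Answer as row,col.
9: G=2,T=1
[1] (1*2+1,2) = (3,2)

3,2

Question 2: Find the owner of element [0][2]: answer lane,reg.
c=2⇒gr=2  r=0⇒th=0,odd=0
L=2*4+0=8  i=0=0

8,0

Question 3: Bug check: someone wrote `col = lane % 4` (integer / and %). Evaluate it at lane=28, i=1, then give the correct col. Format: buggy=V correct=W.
buggy=0 correct=7

`lane % 4`[28,1]=>0
L=28=>grp=28>>2=7, tig=28&3=0
[1]=>row 0·2+1=1  col grp=7
col: 0 vs 7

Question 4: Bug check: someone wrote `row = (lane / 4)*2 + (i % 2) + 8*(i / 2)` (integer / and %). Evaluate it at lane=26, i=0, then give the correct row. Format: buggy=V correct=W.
`(lane / 4)*2 + (i % 2) + 8*(i / 2)`[26,0]=>12
lane 26=>26/4=6, 26 mod 4=2
i=0  r:2·2+0=>4  c:6
row: 12 vs 4

buggy=12 correct=4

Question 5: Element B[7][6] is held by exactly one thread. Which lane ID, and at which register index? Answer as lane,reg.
27,1

c=6⇒gr=6  r=7⇒th=3,odd=1
L=6*4+3=27  i=1=1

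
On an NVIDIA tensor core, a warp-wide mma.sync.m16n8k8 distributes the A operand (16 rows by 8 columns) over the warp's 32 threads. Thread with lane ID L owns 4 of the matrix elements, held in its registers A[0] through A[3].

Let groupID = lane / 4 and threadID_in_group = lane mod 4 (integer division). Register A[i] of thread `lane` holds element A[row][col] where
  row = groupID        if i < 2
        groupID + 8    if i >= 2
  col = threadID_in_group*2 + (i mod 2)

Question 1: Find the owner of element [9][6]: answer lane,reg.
7,2

r:9=>grp=1,rB=1  c:6=>tig=3,lo=0
L=1*4+3=7  i=1*2+0=2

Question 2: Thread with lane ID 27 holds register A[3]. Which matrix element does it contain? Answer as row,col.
L=27->gid=27>>2=6, tid=27&3=3
[3]->row 6+8=14  col 3·2+1=7

14,7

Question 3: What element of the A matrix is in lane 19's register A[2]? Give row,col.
12,6

lane 19->19/4=4, 19 mod 4=3
i=2  r:4+8->12  c:2·3+0->6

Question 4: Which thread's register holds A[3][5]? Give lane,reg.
14,1

r=3⇒gr=3,Rb=0  c=5⇒th=2,odd=1
L=3*4+2=14  i=0*2+1=1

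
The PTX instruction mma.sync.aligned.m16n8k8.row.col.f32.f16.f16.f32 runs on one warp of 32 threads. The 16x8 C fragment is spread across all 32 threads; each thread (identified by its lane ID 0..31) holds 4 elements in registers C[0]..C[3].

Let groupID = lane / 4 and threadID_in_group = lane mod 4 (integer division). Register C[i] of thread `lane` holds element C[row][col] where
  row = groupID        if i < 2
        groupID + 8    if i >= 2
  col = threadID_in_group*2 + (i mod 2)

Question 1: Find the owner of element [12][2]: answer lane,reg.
r=12->g=4,rb=1  c=2->t=1,b0=0
L=4*4+1=17  i=1*2+0=2

17,2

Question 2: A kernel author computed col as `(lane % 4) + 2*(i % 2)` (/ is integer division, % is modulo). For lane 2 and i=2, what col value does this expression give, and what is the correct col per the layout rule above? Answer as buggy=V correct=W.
buggy=2 correct=4

`(lane % 4) + 2*(i % 2)`[2,2]→2
L=2→G=2>>2=0, T=2&3=2
[2]→row 0+8=8  col 2·2+0=4
col: 2 vs 4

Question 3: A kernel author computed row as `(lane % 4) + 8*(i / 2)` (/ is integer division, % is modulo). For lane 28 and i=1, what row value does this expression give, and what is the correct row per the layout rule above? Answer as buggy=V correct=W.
buggy=0 correct=7

`(lane % 4) + 8*(i / 2)`[28,1]->0
lane 28: g=7 (28/4), t=0 (28%4)
i=1: r=7+0=7, c=0*2+1=1
row: 0 vs 7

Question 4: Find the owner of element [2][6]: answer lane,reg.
11,0

r=2->g=2,rb=0  c=6->t=3,b0=0
L=2*4+3=11  i=0*2+0=0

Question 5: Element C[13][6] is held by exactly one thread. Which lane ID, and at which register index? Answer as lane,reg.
23,2

r:13=>grp=5,rB=1  c:6=>tig=3,lo=0
L=5*4+3=23  i=1*2+0=2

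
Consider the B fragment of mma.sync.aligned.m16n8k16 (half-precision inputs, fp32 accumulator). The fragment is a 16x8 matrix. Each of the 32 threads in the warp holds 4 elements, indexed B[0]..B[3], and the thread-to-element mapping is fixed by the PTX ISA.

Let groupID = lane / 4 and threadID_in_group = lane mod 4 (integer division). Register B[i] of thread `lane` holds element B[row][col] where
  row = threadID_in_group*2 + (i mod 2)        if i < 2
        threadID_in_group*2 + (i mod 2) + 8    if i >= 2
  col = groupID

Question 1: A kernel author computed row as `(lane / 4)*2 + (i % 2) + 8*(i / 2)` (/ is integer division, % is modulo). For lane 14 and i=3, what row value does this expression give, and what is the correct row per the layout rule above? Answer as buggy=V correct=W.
`(lane / 4)*2 + (i % 2) + 8*(i / 2)`[14,3]->15
lane 14->14/4=3, 14 mod 4=2
i=3  r:2·2+1+8->13  c:3
row: 15 vs 13

buggy=15 correct=13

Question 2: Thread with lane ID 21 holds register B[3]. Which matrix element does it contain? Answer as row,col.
11,5

lane 21=>21/4=5, 21 mod 4=1
i=3  r:2·1+1+8=>11  c:5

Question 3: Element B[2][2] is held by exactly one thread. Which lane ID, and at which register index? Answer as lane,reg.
9,0

c: 2->gid=2  r: 2->r8=0,tid=1,i&1=0
L=2*4+1=9  i=0*2+0=0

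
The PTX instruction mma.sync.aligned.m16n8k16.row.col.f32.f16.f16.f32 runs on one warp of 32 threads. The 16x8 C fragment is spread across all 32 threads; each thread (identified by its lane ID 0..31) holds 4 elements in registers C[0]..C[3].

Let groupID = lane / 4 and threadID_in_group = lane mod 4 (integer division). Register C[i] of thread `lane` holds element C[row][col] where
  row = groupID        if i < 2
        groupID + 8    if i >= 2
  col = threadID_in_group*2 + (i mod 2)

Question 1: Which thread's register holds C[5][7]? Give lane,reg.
r=5⇒gr=5,Rb=0  c=7⇒th=3,odd=1
L=5*4+3=23  i=0*2+1=1

23,1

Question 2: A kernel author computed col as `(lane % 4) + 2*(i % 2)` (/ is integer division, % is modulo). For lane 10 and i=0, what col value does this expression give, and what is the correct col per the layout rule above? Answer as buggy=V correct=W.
`(lane % 4) + 2*(i % 2)`[10,0]=>2
lane 10: grp=2 (10/4), tig=2 (10%4)
i=0: r=2+0=2, c=2*2+0=4
col: 2 vs 4

buggy=2 correct=4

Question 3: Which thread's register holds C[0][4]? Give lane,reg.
r=0->g=0,rb=0  c=4->t=2,b0=0
L=0*4+2=2  i=0*2+0=0

2,0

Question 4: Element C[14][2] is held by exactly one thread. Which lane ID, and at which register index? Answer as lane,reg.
25,2

r:14=>grp=6,rB=1  c:2=>tig=1,lo=0
L=6*4+1=25  i=1*2+0=2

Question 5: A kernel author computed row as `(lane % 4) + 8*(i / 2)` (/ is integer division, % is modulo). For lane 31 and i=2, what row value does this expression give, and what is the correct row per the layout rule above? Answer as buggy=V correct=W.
`(lane % 4) + 8*(i / 2)`[31,2]=>11
L=31=>grp=31>>2=7, tig=31&3=3
[2]=>row 7+8=15  col 3·2+0=6
row: 11 vs 15

buggy=11 correct=15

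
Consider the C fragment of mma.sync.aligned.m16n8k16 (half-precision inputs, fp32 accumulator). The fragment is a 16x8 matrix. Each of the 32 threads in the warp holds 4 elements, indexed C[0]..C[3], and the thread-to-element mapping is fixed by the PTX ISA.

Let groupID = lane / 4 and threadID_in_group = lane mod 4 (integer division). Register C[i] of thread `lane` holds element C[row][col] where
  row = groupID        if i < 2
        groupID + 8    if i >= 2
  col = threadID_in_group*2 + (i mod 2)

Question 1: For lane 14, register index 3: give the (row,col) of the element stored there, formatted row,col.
11,5

lane 14⇒14/4=3, 14 mod 4=2
i=3  r:3+8⇒11  c:2·2+1⇒5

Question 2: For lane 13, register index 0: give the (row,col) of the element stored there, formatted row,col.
3,2

L=13→G=13>>2=3, T=13&3=1
[0]→row 3+0=3  col 1·2+0=2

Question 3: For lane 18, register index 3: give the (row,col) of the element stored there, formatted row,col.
12,5

L=18->g=18>>2=4, t=18&3=2
[3]->row 4+8=12  col 2·2+1=5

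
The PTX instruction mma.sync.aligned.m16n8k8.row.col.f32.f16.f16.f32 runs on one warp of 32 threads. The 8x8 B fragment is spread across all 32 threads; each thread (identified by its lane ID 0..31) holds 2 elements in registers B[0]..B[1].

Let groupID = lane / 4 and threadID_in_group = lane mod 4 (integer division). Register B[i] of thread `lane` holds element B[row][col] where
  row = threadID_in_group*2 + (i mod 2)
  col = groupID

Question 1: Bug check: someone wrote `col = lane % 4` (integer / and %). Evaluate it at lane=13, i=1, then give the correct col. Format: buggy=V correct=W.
`lane % 4`[13,1]->1
lane 13->13/4=3, 13 mod 4=1
i=1  r:2·1+1->3  c:3
col: 1 vs 3

buggy=1 correct=3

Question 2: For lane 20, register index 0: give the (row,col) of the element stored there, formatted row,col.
L=20→G=20>>2=5, T=20&3=0
[0]→row 0·2+0=0  col G=5

0,5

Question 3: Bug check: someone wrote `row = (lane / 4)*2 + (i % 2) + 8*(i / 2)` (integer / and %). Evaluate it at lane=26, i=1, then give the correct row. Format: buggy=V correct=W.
buggy=13 correct=5

`(lane / 4)*2 + (i % 2) + 8*(i / 2)`[26,1]->13
lane 26: g=6 (26/4), t=2 (26%4)
i=1: r=2*2+1=5, c=g=6
row: 13 vs 5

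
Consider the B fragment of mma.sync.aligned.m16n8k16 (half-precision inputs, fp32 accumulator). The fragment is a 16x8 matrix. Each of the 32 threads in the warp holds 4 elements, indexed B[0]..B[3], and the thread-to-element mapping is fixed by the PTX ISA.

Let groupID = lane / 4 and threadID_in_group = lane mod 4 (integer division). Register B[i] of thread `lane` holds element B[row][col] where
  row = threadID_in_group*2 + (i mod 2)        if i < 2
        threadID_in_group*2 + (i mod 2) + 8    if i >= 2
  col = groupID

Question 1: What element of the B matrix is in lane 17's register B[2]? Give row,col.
10,4

17: g=4,t=1
[2] (1*2+0+8,4) = (10,4)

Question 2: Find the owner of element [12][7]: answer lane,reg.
30,2

c:7=>grp=7  r:12=>rB=1,tig=2,lo=0
L=7*4+2=30  i=1*2+0=2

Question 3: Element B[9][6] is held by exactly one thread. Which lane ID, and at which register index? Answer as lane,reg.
24,3

c=6→G=6  r=9→rhi=1,T=0,p=1
L=6*4+0=24  i=1*2+1=3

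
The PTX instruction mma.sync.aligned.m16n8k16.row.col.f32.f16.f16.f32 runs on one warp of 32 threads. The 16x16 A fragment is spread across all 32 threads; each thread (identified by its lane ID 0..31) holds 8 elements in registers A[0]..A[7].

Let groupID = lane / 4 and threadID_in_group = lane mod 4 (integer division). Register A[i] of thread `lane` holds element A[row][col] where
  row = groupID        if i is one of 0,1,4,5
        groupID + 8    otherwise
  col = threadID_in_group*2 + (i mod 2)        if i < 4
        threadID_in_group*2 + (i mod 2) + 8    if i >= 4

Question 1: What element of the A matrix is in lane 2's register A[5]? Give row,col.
lane 2->2/4=0, 2 mod 4=2
i=5  r:0+0->0  c:2·2+1+8->13

0,13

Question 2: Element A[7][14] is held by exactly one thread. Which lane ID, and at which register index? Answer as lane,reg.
r=7⇒gr=7,Rb=0  c=14⇒Cb=1,th=3,odd=0
L=7*4+3=31  i=1*4+0*2+0=4

31,4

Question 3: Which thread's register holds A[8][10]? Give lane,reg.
1,6

r:8=>grp=0,rB=1  c:10=>cB=1,tig=1,lo=0
L=0*4+1=1  i=1*4+1*2+0=6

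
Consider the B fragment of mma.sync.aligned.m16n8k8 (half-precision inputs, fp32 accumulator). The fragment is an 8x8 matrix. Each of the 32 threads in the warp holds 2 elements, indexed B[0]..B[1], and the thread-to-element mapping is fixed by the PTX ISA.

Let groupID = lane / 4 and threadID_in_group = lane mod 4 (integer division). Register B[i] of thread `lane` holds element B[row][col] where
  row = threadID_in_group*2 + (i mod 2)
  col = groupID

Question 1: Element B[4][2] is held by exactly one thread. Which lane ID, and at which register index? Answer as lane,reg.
c:2=>grp=2  r:4=>tig=2,lo=0
L=2*4+2=10  i=0=0

10,0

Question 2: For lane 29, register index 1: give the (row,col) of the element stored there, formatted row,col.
lane 29->29/4=7, 29 mod 4=1
i=1  r:2·1+1->3  c:7

3,7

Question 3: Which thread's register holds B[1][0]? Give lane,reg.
c=0->g=0  r=1->t=0,b0=1
L=0*4+0=0  i=1=1

0,1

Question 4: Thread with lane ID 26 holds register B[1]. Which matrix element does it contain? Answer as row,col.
lane 26: g=6 (26/4), t=2 (26%4)
i=1: r=2*2+1=5, c=g=6

5,6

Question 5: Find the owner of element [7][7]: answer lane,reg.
31,1

c=7->g=7  r=7->t=3,b0=1
L=7*4+3=31  i=1=1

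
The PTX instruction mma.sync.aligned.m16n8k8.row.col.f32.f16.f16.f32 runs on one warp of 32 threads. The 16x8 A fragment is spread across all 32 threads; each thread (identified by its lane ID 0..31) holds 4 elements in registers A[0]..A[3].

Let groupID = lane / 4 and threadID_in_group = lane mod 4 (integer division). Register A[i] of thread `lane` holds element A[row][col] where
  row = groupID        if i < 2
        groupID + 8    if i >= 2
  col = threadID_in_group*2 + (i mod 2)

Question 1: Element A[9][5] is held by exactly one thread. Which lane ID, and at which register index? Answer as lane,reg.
6,3

r: 9->gid=1,r8=1  c: 5->tid=2,i&1=1
L=1*4+2=6  i=1*2+1=3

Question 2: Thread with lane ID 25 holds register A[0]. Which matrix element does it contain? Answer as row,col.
6,2

L=25->gid=25>>2=6, tid=25&3=1
[0]->row 6+0=6  col 1·2+0=2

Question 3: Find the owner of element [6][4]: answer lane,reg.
26,0

r: 6->gid=6,r8=0  c: 4->tid=2,i&1=0
L=6*4+2=26  i=0*2+0=0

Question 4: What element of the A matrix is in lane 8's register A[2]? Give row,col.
10,0

8: gid=2,tid=0
[2] (2+8,0*2+0) = (10,0)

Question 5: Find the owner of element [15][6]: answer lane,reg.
31,2

r=15⇒gr=7,Rb=1  c=6⇒th=3,odd=0
L=7*4+3=31  i=1*2+0=2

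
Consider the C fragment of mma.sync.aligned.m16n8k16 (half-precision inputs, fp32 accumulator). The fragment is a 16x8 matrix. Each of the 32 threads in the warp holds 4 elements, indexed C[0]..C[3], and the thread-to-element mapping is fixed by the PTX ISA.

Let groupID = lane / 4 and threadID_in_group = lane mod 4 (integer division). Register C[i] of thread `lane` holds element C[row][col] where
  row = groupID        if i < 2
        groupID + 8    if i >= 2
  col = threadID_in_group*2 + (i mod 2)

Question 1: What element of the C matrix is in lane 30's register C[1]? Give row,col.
7,5

30: gid=7,tid=2
[1] (7+0,2*2+1) = (7,5)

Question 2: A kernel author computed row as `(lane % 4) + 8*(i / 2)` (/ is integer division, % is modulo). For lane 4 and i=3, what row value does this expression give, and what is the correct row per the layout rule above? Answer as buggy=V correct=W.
buggy=8 correct=9

`(lane % 4) + 8*(i / 2)`[4,3]->8
lane 4: gid=1 (4/4), tid=0 (4%4)
i=3: r=1+8=9, c=0*2+1=1
row: 8 vs 9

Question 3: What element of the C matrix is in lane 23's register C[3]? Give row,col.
L=23→G=23>>2=5, T=23&3=3
[3]→row 5+8=13  col 3·2+1=7

13,7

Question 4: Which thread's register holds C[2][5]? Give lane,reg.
10,1

r=2->g=2,rb=0  c=5->t=2,b0=1
L=2*4+2=10  i=0*2+1=1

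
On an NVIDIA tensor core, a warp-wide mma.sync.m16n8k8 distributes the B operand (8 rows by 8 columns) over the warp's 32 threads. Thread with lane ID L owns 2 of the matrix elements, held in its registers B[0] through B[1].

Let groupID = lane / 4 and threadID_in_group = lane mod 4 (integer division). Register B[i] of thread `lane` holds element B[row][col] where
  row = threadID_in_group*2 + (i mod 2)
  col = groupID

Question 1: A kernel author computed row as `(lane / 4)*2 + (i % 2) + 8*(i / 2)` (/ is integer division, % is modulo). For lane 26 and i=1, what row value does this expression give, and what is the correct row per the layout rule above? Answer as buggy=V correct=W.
`(lane / 4)*2 + (i % 2) + 8*(i / 2)`[26,1]⇒13
26: gr=6,th=2
[1] (2*2+1,6) = (5,6)
row: 13 vs 5

buggy=13 correct=5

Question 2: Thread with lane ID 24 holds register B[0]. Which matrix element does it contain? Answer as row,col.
lane 24->24/4=6, 24 mod 4=0
i=0  r:2·0+0->0  c:6

0,6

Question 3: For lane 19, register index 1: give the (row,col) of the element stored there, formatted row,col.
19: gr=4,th=3
[1] (3*2+1,4) = (7,4)

7,4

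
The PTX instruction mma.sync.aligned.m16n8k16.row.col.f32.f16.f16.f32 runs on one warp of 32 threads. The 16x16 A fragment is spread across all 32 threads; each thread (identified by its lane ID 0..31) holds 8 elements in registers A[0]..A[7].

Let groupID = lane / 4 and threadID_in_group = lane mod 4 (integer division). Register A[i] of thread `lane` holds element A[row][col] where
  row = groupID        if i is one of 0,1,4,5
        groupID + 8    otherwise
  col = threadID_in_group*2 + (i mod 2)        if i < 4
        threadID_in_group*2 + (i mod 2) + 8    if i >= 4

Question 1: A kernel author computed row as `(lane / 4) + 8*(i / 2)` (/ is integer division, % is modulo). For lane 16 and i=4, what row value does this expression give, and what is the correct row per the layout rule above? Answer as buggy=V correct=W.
`(lane / 4) + 8*(i / 2)`[16,4]->20
16: gid=4,tid=0
[4] (4+0,0*2+0+8) = (4,8)
row: 20 vs 4

buggy=20 correct=4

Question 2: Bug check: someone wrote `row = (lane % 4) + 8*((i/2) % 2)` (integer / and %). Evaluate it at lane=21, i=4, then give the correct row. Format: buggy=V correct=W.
`(lane % 4) + 8*((i/2) % 2)`[21,4]→1
L=21→G=21>>2=5, T=21&3=1
[4]→row 5+0=5  col 1·2+0+8=10
row: 1 vs 5

buggy=1 correct=5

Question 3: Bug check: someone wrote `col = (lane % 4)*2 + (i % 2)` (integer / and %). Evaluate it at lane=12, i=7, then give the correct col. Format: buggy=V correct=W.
buggy=1 correct=9

`(lane % 4)*2 + (i % 2)`[12,7]->1
L=12->gid=12>>2=3, tid=12&3=0
[7]->row 3+8=11  col 0·2+1+8=9
col: 1 vs 9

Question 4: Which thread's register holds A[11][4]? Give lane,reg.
14,2

r: 11->gid=3,r8=1  c: 4->c8=0,tid=2,i&1=0
L=3*4+2=14  i=0*4+1*2+0=2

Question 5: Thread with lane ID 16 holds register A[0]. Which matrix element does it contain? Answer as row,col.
4,0

L=16->g=16>>2=4, t=16&3=0
[0]->row 4+0=4  col 0·2+0+0=0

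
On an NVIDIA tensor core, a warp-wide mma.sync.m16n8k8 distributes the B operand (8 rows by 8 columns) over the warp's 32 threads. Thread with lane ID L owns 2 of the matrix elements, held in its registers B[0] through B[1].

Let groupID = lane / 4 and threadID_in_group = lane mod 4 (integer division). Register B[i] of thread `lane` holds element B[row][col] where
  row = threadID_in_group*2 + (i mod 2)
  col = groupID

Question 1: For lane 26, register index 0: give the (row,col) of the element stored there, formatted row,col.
4,6

lane 26: gr=6 (26/4), th=2 (26%4)
i=0: r=2*2+0=4, c=gr=6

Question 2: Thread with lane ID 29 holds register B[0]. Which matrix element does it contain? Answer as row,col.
29: grp=7,tig=1
[0] (1*2+0,7) = (2,7)

2,7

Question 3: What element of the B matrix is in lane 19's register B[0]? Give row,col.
lane 19: gr=4 (19/4), th=3 (19%4)
i=0: r=3*2+0=6, c=gr=4

6,4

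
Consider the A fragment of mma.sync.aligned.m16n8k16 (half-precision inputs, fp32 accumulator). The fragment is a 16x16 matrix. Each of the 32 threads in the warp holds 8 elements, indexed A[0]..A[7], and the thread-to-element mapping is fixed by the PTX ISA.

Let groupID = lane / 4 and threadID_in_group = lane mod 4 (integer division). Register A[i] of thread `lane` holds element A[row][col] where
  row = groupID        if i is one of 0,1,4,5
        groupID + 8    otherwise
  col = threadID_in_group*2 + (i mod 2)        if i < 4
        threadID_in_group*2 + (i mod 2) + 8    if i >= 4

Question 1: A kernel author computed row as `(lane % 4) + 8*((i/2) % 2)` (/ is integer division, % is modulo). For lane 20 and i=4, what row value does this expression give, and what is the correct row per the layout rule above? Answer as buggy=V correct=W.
`(lane % 4) + 8*((i/2) % 2)`[20,4]=>0
20: grp=5,tig=0
[4] (5+0,0*2+0+8) = (5,8)
row: 0 vs 5

buggy=0 correct=5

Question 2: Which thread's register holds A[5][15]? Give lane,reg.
r=5→G=5,rhi=0  c=15→chi=1,T=3,p=1
L=5*4+3=23  i=1*4+0*2+1=5

23,5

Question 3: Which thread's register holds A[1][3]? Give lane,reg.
r:1=>grp=1,rB=0  c:3=>cB=0,tig=1,lo=1
L=1*4+1=5  i=0*4+0*2+1=1

5,1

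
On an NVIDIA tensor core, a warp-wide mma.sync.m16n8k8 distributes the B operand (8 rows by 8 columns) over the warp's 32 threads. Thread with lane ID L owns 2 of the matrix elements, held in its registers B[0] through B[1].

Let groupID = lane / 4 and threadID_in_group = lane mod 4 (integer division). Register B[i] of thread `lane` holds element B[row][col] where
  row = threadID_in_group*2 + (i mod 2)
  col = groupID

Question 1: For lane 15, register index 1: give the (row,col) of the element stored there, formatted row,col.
7,3

15: g=3,t=3
[1] (3*2+1,3) = (7,3)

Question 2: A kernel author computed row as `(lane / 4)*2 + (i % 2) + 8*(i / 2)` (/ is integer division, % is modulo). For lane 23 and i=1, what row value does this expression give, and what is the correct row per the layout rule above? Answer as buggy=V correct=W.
buggy=11 correct=7

`(lane / 4)*2 + (i % 2) + 8*(i / 2)`[23,1]→11
lane 23→23/4=5, 23 mod 4=3
i=1  r:2·3+1→7  c:5
row: 11 vs 7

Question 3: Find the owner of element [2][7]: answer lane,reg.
c=7->g=7  r=2->t=1,b0=0
L=7*4+1=29  i=0=0

29,0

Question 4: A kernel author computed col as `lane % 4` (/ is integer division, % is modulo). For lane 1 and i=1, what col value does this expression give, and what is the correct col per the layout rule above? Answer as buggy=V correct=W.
`lane % 4`[1,1]⇒1
L=1⇒gr=1>>2=0, th=1&3=1
[1]⇒row 1·2+1=3  col gr=0
col: 1 vs 0

buggy=1 correct=0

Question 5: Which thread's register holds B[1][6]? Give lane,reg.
24,1

c:6=>grp=6  r:1=>tig=0,lo=1
L=6*4+0=24  i=1=1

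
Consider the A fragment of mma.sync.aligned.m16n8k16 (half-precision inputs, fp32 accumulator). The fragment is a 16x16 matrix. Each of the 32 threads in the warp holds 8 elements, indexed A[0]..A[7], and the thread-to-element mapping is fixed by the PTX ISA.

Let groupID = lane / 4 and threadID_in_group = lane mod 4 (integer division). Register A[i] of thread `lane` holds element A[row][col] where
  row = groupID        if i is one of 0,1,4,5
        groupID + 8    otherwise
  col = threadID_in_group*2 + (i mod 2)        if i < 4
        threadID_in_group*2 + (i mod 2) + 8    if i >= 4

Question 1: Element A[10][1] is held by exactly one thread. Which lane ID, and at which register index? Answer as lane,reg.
8,3

r:10=>grp=2,rB=1  c:1=>cB=0,tig=0,lo=1
L=2*4+0=8  i=0*4+1*2+1=3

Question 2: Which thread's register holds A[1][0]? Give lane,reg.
4,0

r: 1->gid=1,r8=0  c: 0->c8=0,tid=0,i&1=0
L=1*4+0=4  i=0*4+0*2+0=0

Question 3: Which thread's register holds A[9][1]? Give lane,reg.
r=9⇒gr=1,Rb=1  c=1⇒Cb=0,th=0,odd=1
L=1*4+0=4  i=0*4+1*2+1=3

4,3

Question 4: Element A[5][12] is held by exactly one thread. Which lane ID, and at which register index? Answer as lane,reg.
r=5→G=5,rhi=0  c=12→chi=1,T=2,p=0
L=5*4+2=22  i=1*4+0*2+0=4

22,4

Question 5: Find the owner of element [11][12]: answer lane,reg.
r:11=>grp=3,rB=1  c:12=>cB=1,tig=2,lo=0
L=3*4+2=14  i=1*4+1*2+0=6

14,6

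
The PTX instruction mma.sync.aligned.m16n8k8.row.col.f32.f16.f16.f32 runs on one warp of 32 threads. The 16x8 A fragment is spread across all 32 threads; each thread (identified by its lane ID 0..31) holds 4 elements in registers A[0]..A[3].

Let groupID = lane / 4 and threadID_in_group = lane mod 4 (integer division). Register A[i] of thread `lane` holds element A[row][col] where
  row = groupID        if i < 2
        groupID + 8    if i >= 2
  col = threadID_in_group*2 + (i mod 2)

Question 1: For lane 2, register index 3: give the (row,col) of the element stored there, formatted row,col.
8,5

lane 2=>2/4=0, 2 mod 4=2
i=3  r:0+8=>8  c:2·2+1=>5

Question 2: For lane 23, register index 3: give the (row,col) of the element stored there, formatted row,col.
lane 23=>23/4=5, 23 mod 4=3
i=3  r:5+8=>13  c:2·3+1=>7

13,7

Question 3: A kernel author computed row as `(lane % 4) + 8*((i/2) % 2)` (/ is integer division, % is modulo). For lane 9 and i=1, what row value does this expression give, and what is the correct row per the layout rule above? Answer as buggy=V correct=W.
`(lane % 4) + 8*((i/2) % 2)`[9,1]→1
lane 9→9/4=2, 9 mod 4=1
i=1  r:2+0→2  c:2·1+1→3
row: 1 vs 2

buggy=1 correct=2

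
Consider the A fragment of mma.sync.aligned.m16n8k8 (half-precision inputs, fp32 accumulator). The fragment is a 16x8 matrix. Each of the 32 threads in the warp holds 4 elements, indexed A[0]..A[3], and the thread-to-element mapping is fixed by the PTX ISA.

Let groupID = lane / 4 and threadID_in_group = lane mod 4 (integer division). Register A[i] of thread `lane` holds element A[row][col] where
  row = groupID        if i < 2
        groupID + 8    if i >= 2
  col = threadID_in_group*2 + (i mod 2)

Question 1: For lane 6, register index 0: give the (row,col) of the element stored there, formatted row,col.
1,4

lane 6->6/4=1, 6 mod 4=2
i=0  r:1+0->1  c:2·2+0->4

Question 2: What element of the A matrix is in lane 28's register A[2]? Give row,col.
15,0

L=28→G=28>>2=7, T=28&3=0
[2]→row 7+8=15  col 0·2+0=0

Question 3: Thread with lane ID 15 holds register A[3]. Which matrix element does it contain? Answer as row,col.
11,7

lane 15: grp=3 (15/4), tig=3 (15%4)
i=3: r=3+8=11, c=3*2+1=7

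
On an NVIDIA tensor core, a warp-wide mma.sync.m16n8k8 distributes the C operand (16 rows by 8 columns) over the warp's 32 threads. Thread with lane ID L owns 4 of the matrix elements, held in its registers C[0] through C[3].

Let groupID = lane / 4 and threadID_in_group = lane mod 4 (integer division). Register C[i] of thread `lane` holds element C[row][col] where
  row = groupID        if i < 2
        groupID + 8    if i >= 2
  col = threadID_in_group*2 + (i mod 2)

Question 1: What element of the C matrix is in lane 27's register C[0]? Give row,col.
6,6

lane 27⇒27/4=6, 27 mod 4=3
i=0  r:6+0⇒6  c:2·3+0⇒6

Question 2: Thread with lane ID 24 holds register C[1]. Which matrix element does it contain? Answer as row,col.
6,1

L=24=>grp=24>>2=6, tig=24&3=0
[1]=>row 6+0=6  col 0·2+1=1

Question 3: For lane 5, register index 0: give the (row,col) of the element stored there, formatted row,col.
1,2

lane 5⇒5/4=1, 5 mod 4=1
i=0  r:1+0⇒1  c:2·1+0⇒2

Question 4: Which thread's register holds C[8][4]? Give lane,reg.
r:8=>grp=0,rB=1  c:4=>tig=2,lo=0
L=0*4+2=2  i=1*2+0=2

2,2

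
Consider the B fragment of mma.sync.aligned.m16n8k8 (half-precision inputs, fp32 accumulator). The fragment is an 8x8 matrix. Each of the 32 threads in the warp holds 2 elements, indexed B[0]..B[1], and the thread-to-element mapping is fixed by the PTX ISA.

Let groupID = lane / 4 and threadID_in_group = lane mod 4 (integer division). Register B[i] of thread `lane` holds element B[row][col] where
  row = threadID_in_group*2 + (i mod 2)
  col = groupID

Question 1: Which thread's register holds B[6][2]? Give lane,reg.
11,0

c: 2->gid=2  r: 6->tid=3,i&1=0
L=2*4+3=11  i=0=0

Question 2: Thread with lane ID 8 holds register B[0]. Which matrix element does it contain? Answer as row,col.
lane 8→8/4=2, 8 mod 4=0
i=0  r:2·0+0→0  c:2

0,2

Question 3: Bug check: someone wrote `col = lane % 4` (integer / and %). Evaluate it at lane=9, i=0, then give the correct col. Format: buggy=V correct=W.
`lane % 4`[9,0]=>1
lane 9=>9/4=2, 9 mod 4=1
i=0  r:2·1+0=>2  c:2
col: 1 vs 2

buggy=1 correct=2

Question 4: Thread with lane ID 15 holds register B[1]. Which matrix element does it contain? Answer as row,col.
7,3

15: gid=3,tid=3
[1] (3*2+1,3) = (7,3)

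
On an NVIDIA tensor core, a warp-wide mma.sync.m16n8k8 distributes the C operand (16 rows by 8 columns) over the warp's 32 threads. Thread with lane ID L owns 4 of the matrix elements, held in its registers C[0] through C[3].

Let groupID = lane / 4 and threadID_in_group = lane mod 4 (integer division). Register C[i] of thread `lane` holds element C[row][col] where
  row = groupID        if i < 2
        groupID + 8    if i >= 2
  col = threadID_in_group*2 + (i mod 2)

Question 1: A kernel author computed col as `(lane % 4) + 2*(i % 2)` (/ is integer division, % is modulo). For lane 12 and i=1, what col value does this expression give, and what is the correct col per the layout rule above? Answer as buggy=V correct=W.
buggy=2 correct=1

`(lane % 4) + 2*(i % 2)`[12,1]⇒2
lane 12⇒12/4=3, 12 mod 4=0
i=1  r:3+0⇒3  c:2·0+1⇒1
col: 2 vs 1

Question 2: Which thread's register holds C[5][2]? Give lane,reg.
r=5->g=5,rb=0  c=2->t=1,b0=0
L=5*4+1=21  i=0*2+0=0

21,0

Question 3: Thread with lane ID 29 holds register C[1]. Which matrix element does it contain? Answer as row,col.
lane 29: grp=7 (29/4), tig=1 (29%4)
i=1: r=7+0=7, c=1*2+1=3

7,3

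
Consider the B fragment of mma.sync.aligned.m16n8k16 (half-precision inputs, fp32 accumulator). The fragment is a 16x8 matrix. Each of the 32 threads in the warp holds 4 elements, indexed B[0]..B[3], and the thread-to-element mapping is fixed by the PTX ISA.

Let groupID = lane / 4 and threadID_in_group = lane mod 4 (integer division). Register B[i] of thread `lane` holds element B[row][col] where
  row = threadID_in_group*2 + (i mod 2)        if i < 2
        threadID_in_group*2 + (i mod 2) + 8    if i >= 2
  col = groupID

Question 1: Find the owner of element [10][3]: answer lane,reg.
13,2

c: 3->gid=3  r: 10->r8=1,tid=1,i&1=0
L=3*4+1=13  i=1*2+0=2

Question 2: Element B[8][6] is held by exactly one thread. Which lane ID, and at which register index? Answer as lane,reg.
c=6⇒gr=6  r=8⇒Rb=1,th=0,odd=0
L=6*4+0=24  i=1*2+0=2

24,2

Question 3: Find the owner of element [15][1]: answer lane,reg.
c: 1->gid=1  r: 15->r8=1,tid=3,i&1=1
L=1*4+3=7  i=1*2+1=3

7,3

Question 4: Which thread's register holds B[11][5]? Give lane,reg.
21,3

c=5⇒gr=5  r=11⇒Rb=1,th=1,odd=1
L=5*4+1=21  i=1*2+1=3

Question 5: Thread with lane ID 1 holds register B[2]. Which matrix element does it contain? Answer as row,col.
lane 1: gr=0 (1/4), th=1 (1%4)
i=2: r=1*2+0+8=10, c=gr=0

10,0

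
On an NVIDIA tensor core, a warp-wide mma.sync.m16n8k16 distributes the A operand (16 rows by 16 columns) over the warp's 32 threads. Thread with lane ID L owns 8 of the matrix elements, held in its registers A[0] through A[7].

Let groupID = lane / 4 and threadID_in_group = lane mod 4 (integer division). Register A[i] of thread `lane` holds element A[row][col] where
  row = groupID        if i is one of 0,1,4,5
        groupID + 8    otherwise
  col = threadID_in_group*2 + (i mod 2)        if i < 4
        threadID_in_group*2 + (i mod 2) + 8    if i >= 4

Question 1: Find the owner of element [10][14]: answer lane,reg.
11,6

r=10→G=2,rhi=1  c=14→chi=1,T=3,p=0
L=2*4+3=11  i=1*4+1*2+0=6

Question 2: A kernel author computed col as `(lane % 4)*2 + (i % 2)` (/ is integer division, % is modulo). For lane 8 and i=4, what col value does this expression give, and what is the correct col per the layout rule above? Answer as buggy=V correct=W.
buggy=0 correct=8

`(lane % 4)*2 + (i % 2)`[8,4]⇒0
lane 8⇒8/4=2, 8 mod 4=0
i=4  r:2+0⇒2  c:2·0+0+8⇒8
col: 0 vs 8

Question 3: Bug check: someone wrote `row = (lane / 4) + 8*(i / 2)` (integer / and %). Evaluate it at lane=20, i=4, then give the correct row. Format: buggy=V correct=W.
buggy=21 correct=5

`(lane / 4) + 8*(i / 2)`[20,4]->21
lane 20->20/4=5, 20 mod 4=0
i=4  r:5+0->5  c:2·0+0+8->8
row: 21 vs 5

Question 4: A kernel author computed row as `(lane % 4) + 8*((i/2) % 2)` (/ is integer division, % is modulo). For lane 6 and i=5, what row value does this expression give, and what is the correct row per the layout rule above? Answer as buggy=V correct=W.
buggy=2 correct=1

`(lane % 4) + 8*((i/2) % 2)`[6,5]→2
lane 6→6/4=1, 6 mod 4=2
i=5  r:1+0→1  c:2·2+1+8→13
row: 2 vs 1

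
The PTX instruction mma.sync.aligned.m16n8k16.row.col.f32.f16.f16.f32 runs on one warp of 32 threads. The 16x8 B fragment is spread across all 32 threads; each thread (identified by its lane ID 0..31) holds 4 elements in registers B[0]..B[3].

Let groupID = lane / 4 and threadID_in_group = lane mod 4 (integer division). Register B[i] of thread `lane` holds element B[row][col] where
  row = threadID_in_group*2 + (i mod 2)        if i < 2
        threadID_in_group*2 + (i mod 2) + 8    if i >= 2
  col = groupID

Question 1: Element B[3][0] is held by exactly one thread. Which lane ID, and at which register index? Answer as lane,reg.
c=0⇒gr=0  r=3⇒Rb=0,th=1,odd=1
L=0*4+1=1  i=0*2+1=1

1,1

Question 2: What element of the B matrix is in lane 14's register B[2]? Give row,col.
14: gr=3,th=2
[2] (2*2+0+8,3) = (12,3)

12,3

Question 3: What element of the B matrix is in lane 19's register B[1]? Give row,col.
lane 19: g=4 (19/4), t=3 (19%4)
i=1: r=3*2+1+0=7, c=g=4

7,4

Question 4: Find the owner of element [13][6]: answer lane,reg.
c=6⇒gr=6  r=13⇒Rb=1,th=2,odd=1
L=6*4+2=26  i=1*2+1=3

26,3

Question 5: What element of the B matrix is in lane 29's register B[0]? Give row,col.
2,7

L=29→G=29>>2=7, T=29&3=1
[0]→row 1·2+0+0=2  col G=7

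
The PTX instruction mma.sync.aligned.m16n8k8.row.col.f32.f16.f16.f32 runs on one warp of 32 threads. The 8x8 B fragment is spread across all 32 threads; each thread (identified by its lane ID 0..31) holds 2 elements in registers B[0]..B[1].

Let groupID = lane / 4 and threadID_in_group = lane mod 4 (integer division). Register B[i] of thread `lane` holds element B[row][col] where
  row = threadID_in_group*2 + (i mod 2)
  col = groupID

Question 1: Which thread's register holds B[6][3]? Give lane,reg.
15,0

c=3→G=3  r=6→T=3,p=0
L=3*4+3=15  i=0=0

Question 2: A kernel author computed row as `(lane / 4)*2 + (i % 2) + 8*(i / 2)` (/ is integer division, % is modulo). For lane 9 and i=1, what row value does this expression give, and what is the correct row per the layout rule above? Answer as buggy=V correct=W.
`(lane / 4)*2 + (i % 2) + 8*(i / 2)`[9,1]→5
lane 9→9/4=2, 9 mod 4=1
i=1  r:2·1+1→3  c:2
row: 5 vs 3

buggy=5 correct=3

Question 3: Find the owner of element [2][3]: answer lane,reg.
c: 3->gid=3  r: 2->tid=1,i&1=0
L=3*4+1=13  i=0=0

13,0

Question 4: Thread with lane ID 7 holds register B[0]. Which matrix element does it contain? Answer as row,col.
L=7→G=7>>2=1, T=7&3=3
[0]→row 3·2+0=6  col G=1

6,1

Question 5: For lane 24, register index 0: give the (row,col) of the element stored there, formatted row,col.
0,6

24: grp=6,tig=0
[0] (0*2+0,6) = (0,6)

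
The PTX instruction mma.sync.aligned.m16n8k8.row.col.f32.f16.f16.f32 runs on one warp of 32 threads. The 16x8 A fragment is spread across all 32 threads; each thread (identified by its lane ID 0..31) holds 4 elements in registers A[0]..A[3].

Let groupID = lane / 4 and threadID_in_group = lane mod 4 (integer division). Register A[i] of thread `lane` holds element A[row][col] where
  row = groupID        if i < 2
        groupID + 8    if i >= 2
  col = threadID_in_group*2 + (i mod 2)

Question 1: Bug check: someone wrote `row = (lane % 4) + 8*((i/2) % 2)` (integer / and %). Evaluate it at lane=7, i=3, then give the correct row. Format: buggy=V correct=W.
buggy=11 correct=9

`(lane % 4) + 8*((i/2) % 2)`[7,3]→11
lane 7: G=1 (7/4), T=3 (7%4)
i=3: r=1+8=9, c=3*2+1=7
row: 11 vs 9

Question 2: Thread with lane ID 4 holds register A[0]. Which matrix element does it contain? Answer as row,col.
lane 4: gid=1 (4/4), tid=0 (4%4)
i=0: r=1+0=1, c=0*2+0=0

1,0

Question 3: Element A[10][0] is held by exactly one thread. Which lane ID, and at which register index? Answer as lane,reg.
r: 10->gid=2,r8=1  c: 0->tid=0,i&1=0
L=2*4+0=8  i=1*2+0=2

8,2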